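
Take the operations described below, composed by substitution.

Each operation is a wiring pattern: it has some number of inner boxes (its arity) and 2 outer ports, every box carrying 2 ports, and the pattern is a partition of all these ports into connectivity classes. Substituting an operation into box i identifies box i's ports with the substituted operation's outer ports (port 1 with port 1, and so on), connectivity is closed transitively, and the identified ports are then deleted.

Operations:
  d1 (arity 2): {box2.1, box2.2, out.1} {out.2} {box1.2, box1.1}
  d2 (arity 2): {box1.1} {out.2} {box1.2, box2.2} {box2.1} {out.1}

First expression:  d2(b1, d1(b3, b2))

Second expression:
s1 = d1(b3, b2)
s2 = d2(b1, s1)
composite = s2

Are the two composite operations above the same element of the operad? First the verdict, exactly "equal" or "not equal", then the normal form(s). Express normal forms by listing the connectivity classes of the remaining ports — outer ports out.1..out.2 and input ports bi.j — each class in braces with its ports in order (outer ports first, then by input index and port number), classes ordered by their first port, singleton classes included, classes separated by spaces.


In normal form, the first expression is {out.1} {out.2} {b1.1} {b1.2} {b2.1, b2.2} {b3.1, b3.2}
In normal form, the second expression is {out.1} {out.2} {b1.1} {b1.2} {b2.1, b2.2} {b3.1, b3.2}
The normal forms match — equal.

equal: each reduces to {out.1} {out.2} {b1.1} {b1.2} {b2.1, b2.2} {b3.1, b3.2}


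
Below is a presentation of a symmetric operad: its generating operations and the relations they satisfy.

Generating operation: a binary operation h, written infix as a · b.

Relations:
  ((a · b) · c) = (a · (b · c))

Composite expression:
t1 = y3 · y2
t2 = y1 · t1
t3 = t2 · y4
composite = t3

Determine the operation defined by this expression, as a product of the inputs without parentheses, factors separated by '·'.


y1 · y3 · y2 · y4

The h-tree's shape is irrelevant; the y-reading-order decides.
(y3 · y2) linearizes to y3 · y2
(y1 · (y3 · y2)) linearizes to y1 · y3 · y2
((y1 · (y3 · y2)) · y4) linearizes to y1 · y3 · y2 · y4


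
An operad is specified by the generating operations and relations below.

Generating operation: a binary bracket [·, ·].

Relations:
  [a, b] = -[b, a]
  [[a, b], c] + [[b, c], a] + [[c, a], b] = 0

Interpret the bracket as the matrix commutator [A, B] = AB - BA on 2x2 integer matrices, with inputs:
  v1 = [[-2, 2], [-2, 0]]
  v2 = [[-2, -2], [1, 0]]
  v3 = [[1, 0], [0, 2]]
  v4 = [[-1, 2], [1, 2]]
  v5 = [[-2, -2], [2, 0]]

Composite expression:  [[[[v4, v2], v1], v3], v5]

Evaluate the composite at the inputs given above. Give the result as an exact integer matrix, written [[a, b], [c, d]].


[[44, 72], [28, -44]]


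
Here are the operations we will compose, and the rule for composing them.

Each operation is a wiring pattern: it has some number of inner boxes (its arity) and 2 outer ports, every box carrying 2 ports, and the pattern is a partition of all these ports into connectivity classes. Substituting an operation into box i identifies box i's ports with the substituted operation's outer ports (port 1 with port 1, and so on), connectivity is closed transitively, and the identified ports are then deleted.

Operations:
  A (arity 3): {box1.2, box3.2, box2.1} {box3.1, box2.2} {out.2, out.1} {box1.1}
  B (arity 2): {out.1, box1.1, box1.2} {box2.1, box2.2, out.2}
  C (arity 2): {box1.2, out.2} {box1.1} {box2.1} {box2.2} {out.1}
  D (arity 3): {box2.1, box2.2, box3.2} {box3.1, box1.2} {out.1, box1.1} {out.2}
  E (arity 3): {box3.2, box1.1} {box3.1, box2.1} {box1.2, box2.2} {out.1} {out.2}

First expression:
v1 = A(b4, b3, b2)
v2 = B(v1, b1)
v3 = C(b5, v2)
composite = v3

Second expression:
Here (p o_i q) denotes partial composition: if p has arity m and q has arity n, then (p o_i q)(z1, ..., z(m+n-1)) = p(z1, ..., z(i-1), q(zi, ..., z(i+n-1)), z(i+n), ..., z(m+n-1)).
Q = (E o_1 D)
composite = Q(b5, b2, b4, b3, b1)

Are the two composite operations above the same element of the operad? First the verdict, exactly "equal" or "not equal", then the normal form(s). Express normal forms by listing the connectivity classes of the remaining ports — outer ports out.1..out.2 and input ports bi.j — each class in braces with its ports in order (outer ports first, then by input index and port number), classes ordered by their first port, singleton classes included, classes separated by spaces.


The first expression reduces to {out.1} {out.2, b5.2} {b1.1, b1.2} {b2.1, b3.2} {b2.2, b3.1, b4.2} {b4.1} {b5.1}
The second expression reduces to {out.1} {out.2} {b1.1, b3.1} {b1.2, b5.1} {b2.1, b2.2, b4.2} {b3.2} {b4.1, b5.2}
They disagree, so not equal.

not equal; the first gives {out.1} {out.2, b5.2} {b1.1, b1.2} {b2.1, b3.2} {b2.2, b3.1, b4.2} {b4.1} {b5.1} and the second {out.1} {out.2} {b1.1, b3.1} {b1.2, b5.1} {b2.1, b2.2, b4.2} {b3.2} {b4.1, b5.2}


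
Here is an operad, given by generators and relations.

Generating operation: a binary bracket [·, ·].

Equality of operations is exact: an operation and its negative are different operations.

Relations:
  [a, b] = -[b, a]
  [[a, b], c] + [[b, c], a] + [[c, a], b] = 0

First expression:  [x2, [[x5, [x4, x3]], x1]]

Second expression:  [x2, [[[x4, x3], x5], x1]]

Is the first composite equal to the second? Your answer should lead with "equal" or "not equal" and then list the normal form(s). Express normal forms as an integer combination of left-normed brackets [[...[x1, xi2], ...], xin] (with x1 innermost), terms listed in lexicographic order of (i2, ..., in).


Reducing the first expression gives [[[[x1, x3], x4], x5], x2] - [[[[x1, x4], x3], x5], x2] - [[[[x1, x5], x3], x4], x2] + [[[[x1, x5], x4], x3], x2]
Reducing the second expression gives -[[[[x1, x3], x4], x5], x2] + [[[[x1, x4], x3], x5], x2] + [[[[x1, x5], x3], x4], x2] - [[[[x1, x5], x4], x3], x2]
The normal forms differ: not equal.

not equal; first: [[[[x1, x3], x4], x5], x2] - [[[[x1, x4], x3], x5], x2] - [[[[x1, x5], x3], x4], x2] + [[[[x1, x5], x4], x3], x2]; second: -[[[[x1, x3], x4], x5], x2] + [[[[x1, x4], x3], x5], x2] + [[[[x1, x5], x3], x4], x2] - [[[[x1, x5], x4], x3], x2]


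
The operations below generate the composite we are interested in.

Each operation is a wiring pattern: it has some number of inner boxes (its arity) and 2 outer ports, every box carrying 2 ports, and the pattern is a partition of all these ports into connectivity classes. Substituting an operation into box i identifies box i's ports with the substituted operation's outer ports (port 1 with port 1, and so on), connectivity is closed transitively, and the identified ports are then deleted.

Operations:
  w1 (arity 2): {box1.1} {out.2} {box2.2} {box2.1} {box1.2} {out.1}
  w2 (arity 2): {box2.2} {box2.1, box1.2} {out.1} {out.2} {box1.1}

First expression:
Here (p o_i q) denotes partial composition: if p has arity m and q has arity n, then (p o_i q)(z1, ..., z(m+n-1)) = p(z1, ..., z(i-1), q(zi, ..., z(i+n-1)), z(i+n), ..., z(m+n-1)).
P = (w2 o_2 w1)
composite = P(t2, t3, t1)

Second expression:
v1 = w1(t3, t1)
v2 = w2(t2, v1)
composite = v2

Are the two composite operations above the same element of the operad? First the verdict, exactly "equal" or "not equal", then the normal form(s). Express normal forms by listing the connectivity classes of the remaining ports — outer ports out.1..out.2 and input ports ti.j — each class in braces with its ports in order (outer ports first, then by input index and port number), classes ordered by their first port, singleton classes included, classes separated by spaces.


equal; the common form is {out.1} {out.2} {t1.1} {t1.2} {t2.1} {t2.2} {t3.1} {t3.2}

The first expression, normalized: {out.1} {out.2} {t1.1} {t1.2} {t2.1} {t2.2} {t3.1} {t3.2}
The second expression, normalized: {out.1} {out.2} {t1.1} {t1.2} {t2.1} {t2.2} {t3.1} {t3.2}
Same normal form: equal.


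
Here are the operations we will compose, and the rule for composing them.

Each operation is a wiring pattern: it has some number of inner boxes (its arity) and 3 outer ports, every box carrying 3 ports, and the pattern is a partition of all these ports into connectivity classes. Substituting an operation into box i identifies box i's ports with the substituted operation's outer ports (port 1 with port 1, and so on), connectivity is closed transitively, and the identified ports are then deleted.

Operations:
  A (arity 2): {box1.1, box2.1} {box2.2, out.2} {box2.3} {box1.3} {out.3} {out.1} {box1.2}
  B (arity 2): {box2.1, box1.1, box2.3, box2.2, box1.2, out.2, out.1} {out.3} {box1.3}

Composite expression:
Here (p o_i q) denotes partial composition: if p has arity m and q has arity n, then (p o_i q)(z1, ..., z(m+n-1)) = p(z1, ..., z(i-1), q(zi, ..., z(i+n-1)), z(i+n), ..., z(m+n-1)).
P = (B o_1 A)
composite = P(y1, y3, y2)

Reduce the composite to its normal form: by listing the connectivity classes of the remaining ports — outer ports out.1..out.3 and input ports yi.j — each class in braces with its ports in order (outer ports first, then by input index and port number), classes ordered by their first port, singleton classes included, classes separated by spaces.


{out.1, out.2, y2.1, y2.2, y2.3, y3.2} {out.3} {y1.1, y3.1} {y1.2} {y1.3} {y3.3}

Treat the ports identified at B as solder joints: merge, then drop.
composing A on (y1, y3), with out.j its own outer ports: {out.1} {out.2, y3.2} {out.3} {y1.1, y3.1} {y1.2} {y1.3} {y3.3}
composing B on (y1, y3, y2), with out.j its own outer ports: {out.1, out.2, y2.1, y2.2, y2.3, y3.2} {out.3} {y1.1, y3.1} {y1.2} {y1.3} {y3.3}


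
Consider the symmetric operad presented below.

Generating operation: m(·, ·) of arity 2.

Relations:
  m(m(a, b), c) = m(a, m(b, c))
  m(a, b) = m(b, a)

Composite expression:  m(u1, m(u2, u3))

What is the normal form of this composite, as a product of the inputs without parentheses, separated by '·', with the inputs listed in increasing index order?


u1 · u2 · u3

Both nesting and order wash out for m; what remains is which u's occur.
m(u2, u3) collapses to u2 · u3
m(u1, m(u2, u3)) collapses to u1 · u2 · u3
rearranged into index order: u1 · u2 · u3


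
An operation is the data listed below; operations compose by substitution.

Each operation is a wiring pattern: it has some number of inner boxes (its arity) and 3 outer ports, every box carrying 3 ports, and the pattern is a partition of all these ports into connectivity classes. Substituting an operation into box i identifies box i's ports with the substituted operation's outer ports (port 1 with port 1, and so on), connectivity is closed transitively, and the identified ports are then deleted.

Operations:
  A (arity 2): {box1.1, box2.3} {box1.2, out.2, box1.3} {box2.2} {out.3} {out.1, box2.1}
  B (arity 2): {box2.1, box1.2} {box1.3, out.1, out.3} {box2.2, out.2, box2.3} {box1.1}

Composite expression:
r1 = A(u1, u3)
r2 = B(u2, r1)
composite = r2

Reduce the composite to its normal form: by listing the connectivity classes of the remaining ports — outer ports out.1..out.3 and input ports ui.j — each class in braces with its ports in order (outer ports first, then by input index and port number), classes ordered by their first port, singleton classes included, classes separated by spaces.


{out.1, out.3, u2.3} {out.2, u1.2, u1.3} {u1.1, u3.3} {u2.1} {u2.2, u3.1} {u3.2}

After gluing at B, chains via deleted ports link the u-ports.
A over (u1, u3) gives {out.1, u3.1} {out.2, u1.2, u1.3} {out.3} {u1.1, u3.3} {u3.2}, out.j being that stage's outer ports
B over (u2, u1, u3) gives {out.1, out.3, u2.3} {out.2, u1.2, u1.3} {u1.1, u3.3} {u2.1} {u2.2, u3.1} {u3.2}, out.j being that stage's outer ports


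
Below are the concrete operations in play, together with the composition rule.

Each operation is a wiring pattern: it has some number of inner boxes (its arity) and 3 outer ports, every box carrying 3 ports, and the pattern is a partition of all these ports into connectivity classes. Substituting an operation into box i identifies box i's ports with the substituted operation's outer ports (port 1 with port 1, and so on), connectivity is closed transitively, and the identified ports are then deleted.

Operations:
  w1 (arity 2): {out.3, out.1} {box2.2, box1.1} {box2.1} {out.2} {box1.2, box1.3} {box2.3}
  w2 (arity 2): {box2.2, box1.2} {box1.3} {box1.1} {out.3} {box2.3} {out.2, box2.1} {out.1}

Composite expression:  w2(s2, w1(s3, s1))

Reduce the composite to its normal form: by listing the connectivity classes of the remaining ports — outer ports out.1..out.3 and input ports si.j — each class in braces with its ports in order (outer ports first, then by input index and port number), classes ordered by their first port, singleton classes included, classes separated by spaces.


{out.1} {out.2} {out.3} {s1.1} {s1.2, s3.1} {s1.3} {s2.1} {s2.2} {s2.3} {s3.2, s3.3}

Connectivity passes through glued w2-boundaries; trace each wire chain.
stage w1: inputs (s3, s1), connectivity {out.1, out.3} {out.2} {s1.1} {s1.2, s3.1} {s1.3} {s3.2, s3.3}, out.j its boundary
stage w2: inputs (s2, s3, s1), connectivity {out.1} {out.2} {out.3} {s1.1} {s1.2, s3.1} {s1.3} {s2.1} {s2.2} {s2.3} {s3.2, s3.3}, out.j its boundary


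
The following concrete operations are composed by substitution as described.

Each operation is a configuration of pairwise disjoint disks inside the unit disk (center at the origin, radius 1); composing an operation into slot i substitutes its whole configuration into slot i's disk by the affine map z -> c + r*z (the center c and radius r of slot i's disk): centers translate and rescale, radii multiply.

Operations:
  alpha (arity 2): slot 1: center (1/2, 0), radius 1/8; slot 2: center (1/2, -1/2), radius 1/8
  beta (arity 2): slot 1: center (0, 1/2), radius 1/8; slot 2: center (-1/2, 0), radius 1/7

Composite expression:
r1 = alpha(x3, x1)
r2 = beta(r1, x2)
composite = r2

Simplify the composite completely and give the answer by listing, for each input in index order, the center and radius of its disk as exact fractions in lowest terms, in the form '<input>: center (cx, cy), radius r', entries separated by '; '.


x1: center (1/16, 7/16), radius 1/64; x2: center (-1/2, 0), radius 1/7; x3: center (1/16, 1/2), radius 1/64

Affine substitution under beta: radii multiply and x-centers shift.
for x3, the 2-step affine chain lands on center (1/16, 1/2), radius 1/64
for x1, the 2-step affine chain lands on center (1/16, 7/16), radius 1/64
for x2, the 1-step affine chain lands on center (-1/2, 0), radius 1/7


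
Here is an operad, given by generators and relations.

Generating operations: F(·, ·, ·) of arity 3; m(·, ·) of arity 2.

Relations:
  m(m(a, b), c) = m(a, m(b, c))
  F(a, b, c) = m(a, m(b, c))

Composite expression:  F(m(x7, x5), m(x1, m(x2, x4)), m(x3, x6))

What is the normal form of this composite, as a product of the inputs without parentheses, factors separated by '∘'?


x7 ∘ x5 ∘ x1 ∘ x2 ∘ x4 ∘ x3 ∘ x6

The F-tree's shape is irrelevant; the x-reading-order decides.
m(x7, x5) flattens to x7 ∘ x5
m(x2, x4) flattens to x2 ∘ x4
m(x1, m(x2, x4)) flattens to x1 ∘ x2 ∘ x4
m(x3, x6) flattens to x3 ∘ x6
F(m(x7, x5), m(x1, m(x2, x4)), m(x3, x6)) flattens to x7 ∘ x5 ∘ x1 ∘ x2 ∘ x4 ∘ x3 ∘ x6


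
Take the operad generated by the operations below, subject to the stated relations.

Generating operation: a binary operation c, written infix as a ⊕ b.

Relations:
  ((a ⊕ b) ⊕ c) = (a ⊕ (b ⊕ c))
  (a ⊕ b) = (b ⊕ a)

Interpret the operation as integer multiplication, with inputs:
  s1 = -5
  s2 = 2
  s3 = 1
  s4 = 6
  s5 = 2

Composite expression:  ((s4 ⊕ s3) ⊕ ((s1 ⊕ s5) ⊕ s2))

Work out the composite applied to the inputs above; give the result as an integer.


-120

(s4 ⊕ s3) = 6
(s1 ⊕ s5) = -10
((s1 ⊕ s5) ⊕ s2) = -20
((s4 ⊕ s3) ⊕ ((s1 ⊕ s5) ⊕ s2)) = -120


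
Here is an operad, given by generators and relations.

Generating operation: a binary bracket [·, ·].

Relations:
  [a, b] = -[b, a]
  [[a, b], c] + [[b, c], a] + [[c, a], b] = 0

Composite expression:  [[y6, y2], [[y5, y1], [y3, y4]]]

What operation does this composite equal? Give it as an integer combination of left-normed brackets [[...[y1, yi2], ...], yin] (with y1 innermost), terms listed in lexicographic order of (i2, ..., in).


-[[[[[y1, y5], y3], y4], y2], y6] + [[[[[y1, y5], y3], y4], y6], y2] + [[[[[y1, y5], y4], y3], y2], y6] - [[[[[y1, y5], y4], y3], y6], y2]

A multilinear Lie element is pinned by y1-initial words (y1 innermost).
Composite bracket: [[y6, y2], [[y5, y1], [y3, y4]]]
Expanding via [a, b] = ab - ba: 32 signed words (2^5 = 32).
Keep just the words that open with y1:
  the word y1y5y3y4y2y6 carries sign -1 and contributes -[[[[[y1, y5], y3], y4], y2], y6]
  the word y1y5y3y4y6y2 carries sign +1 and contributes +[[[[[y1, y5], y3], y4], y6], y2]
  the word y1y5y4y3y2y6 carries sign +1 and contributes +[[[[[y1, y5], y4], y3], y2], y6]
  the word y1y5y4y3y6y2 carries sign -1 and contributes -[[[[[y1, y5], y4], y3], y6], y2]


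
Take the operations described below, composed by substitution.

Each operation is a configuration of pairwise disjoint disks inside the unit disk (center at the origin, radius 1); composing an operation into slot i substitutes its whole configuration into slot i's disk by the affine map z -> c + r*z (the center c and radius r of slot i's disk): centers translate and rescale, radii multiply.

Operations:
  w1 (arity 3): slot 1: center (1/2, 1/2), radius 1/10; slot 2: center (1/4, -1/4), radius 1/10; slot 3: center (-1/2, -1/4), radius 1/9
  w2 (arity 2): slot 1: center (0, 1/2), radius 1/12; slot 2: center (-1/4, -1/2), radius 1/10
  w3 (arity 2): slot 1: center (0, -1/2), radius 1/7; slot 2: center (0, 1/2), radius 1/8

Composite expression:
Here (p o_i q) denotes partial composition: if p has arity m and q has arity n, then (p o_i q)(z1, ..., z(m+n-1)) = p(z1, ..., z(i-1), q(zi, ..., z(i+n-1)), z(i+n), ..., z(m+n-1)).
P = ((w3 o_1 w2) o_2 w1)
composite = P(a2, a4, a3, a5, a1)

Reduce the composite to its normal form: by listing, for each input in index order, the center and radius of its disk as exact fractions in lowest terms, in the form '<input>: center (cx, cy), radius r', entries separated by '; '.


Affine substitution under w3: radii multiply and a-centers shift.
a2 passes through 2 substitutions, ending at center (0, -3/7), radius 1/84
a4 passes through 3 substitutions, ending at center (-1/35, -79/140), radius 1/700
a3 passes through 3 substitutions, ending at center (-9/280, -23/40), radius 1/700
a5 passes through 3 substitutions, ending at center (-3/70, -23/40), radius 1/630
a1 passes through 1 substitution, ending at center (0, 1/2), radius 1/8

a1: center (0, 1/2), radius 1/8; a2: center (0, -3/7), radius 1/84; a3: center (-9/280, -23/40), radius 1/700; a4: center (-1/35, -79/140), radius 1/700; a5: center (-3/70, -23/40), radius 1/630


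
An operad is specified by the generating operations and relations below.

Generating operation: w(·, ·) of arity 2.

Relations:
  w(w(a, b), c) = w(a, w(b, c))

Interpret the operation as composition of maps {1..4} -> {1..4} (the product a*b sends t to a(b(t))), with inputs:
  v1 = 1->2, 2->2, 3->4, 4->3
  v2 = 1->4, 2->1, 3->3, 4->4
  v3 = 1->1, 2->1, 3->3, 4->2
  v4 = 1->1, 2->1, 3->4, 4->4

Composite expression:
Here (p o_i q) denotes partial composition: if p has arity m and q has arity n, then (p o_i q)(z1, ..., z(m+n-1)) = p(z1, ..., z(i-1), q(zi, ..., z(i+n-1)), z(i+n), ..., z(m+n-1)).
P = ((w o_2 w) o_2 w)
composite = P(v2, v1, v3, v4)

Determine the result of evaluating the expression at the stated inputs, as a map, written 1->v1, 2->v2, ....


1->1, 2->1, 3->1, 4->1

w(v1, v3) = 1->2, 2->2, 3->4, 4->2
w(w(v1, v3), v4) = 1->2, 2->2, 3->2, 4->2
w(v2, w(w(v1, v3), v4)) = 1->1, 2->1, 3->1, 4->1


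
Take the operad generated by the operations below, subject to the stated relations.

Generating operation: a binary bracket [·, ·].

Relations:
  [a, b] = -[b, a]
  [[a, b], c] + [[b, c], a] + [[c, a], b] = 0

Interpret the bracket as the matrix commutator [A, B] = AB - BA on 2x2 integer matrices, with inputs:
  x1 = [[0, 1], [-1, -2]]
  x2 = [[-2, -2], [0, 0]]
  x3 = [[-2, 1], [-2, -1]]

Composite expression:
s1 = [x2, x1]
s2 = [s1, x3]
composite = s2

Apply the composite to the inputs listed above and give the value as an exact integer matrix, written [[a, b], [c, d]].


[[-2, 6], [10, 2]]

[x2, x1] = [[2, 2], [-2, -2]]
[[x2, x1], x3] = [[-2, 6], [10, 2]]


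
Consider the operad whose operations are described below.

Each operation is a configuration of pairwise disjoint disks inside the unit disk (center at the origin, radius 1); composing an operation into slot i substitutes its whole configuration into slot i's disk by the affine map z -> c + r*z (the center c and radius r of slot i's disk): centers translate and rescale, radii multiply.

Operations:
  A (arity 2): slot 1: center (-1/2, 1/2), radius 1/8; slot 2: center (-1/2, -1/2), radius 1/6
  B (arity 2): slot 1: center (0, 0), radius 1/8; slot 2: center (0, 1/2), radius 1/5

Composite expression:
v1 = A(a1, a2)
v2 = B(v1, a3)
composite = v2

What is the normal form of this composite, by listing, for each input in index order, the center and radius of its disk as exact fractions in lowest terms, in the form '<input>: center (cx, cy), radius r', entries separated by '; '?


a1: center (-1/16, 1/16), radius 1/64; a2: center (-1/16, -1/16), radius 1/48; a3: center (0, 1/2), radius 1/5


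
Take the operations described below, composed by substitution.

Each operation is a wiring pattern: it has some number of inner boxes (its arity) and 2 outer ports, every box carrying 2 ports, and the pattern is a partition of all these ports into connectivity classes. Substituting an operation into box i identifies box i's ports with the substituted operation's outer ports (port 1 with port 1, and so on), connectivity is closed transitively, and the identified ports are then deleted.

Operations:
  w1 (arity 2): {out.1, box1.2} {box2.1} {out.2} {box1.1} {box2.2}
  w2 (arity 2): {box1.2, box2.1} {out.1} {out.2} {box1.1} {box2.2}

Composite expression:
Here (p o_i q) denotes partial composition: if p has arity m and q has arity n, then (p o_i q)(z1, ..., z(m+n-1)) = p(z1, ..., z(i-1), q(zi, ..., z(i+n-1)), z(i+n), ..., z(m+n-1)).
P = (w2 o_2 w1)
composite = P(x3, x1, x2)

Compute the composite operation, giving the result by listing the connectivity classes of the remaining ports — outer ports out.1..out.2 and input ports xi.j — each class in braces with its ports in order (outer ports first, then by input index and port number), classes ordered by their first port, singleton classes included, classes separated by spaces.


{out.1} {out.2} {x1.1} {x1.2, x3.2} {x2.1} {x2.2} {x3.1}


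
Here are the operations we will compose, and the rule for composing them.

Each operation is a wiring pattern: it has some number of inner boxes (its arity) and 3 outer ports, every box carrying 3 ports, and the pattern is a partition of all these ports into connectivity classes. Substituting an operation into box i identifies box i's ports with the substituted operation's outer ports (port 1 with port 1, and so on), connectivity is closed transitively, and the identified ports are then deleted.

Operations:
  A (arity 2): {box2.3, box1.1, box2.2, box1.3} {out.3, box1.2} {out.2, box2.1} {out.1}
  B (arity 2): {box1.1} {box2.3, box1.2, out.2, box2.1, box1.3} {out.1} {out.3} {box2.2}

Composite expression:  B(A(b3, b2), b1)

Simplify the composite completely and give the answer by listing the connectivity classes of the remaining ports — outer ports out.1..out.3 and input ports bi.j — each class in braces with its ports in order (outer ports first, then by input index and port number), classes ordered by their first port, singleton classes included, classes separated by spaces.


{out.1} {out.2, b1.1, b1.3, b2.1, b3.2} {out.3} {b1.2} {b2.2, b2.3, b3.1, b3.3}

After gluing at B, chains via deleted ports link the b-ports.
A over (b3, b2) gives {out.1} {out.2, b2.1} {out.3, b3.2} {b2.2, b2.3, b3.1, b3.3}, out.j being that stage's outer ports
B over (b3, b2, b1) gives {out.1} {out.2, b1.1, b1.3, b2.1, b3.2} {out.3} {b1.2} {b2.2, b2.3, b3.1, b3.3}, out.j being that stage's outer ports


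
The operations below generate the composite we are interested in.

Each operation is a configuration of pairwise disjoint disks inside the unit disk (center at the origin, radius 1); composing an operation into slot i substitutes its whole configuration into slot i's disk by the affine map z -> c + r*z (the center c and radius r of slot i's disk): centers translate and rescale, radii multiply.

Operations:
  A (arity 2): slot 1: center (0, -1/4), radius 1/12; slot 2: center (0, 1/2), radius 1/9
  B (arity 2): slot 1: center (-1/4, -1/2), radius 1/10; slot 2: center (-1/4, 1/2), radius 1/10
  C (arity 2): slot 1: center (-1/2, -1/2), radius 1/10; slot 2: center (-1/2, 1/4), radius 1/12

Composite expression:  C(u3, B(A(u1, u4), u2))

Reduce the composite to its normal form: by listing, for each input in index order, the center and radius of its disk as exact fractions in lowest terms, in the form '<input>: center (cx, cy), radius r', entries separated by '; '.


u1: center (-25/48, 33/160), radius 1/1440; u2: center (-25/48, 7/24), radius 1/120; u3: center (-1/2, -1/2), radius 1/10; u4: center (-25/48, 17/80), radius 1/1080

Nesting under C composes maps z -> c + r*z down each u-path.
for u3, the 1-step affine chain lands on center (-1/2, -1/2), radius 1/10
for u1, the 3-step affine chain lands on center (-25/48, 33/160), radius 1/1440
for u4, the 3-step affine chain lands on center (-25/48, 17/80), radius 1/1080
for u2, the 2-step affine chain lands on center (-25/48, 7/24), radius 1/120


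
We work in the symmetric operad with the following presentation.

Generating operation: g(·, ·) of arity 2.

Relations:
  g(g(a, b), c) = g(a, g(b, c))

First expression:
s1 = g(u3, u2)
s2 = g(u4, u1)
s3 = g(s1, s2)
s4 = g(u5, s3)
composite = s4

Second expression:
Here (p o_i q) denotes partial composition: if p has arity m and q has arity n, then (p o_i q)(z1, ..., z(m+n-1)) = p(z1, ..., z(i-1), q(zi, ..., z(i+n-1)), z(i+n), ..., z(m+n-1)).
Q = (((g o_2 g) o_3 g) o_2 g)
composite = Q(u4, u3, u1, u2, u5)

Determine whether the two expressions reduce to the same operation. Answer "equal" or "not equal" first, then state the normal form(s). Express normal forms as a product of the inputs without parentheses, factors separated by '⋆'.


not equal: they reduce to u5 ⋆ u3 ⋆ u2 ⋆ u4 ⋆ u1 and u4 ⋆ u3 ⋆ u1 ⋆ u2 ⋆ u5

The first composite normalizes to u5 ⋆ u3 ⋆ u2 ⋆ u4 ⋆ u1
The second composite normalizes to u4 ⋆ u3 ⋆ u1 ⋆ u2 ⋆ u5
No match — not equal.


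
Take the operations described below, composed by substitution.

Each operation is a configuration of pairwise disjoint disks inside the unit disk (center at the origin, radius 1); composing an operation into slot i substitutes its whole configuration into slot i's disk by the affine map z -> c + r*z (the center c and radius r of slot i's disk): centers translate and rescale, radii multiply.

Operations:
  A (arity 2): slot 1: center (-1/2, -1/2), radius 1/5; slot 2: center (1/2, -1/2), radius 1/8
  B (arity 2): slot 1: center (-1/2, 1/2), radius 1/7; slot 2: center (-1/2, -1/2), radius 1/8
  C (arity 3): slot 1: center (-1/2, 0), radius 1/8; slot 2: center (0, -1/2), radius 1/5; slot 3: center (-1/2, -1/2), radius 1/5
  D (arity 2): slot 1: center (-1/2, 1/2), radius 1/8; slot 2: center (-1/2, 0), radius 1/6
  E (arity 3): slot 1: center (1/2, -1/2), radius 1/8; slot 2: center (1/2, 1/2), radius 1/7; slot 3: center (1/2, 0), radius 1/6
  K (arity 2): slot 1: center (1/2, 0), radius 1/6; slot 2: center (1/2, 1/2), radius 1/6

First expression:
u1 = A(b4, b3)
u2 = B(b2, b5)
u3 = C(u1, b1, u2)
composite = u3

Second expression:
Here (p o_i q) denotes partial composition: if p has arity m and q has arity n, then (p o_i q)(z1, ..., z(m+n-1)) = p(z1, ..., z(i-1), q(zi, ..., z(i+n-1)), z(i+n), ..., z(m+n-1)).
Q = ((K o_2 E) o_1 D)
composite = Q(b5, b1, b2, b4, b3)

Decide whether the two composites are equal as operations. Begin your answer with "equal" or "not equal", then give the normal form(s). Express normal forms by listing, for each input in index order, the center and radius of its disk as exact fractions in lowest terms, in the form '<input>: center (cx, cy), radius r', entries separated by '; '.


not equal; first: b1: center (0, -1/2), radius 1/5; b2: center (-3/5, -2/5), radius 1/35; b3: center (-7/16, -1/16), radius 1/64; b4: center (-9/16, -1/16), radius 1/40; b5: center (-3/5, -3/5), radius 1/40; second: b1: center (5/12, 0), radius 1/36; b2: center (7/12, 5/12), radius 1/48; b3: center (7/12, 1/2), radius 1/36; b4: center (7/12, 7/12), radius 1/42; b5: center (5/12, 1/12), radius 1/48


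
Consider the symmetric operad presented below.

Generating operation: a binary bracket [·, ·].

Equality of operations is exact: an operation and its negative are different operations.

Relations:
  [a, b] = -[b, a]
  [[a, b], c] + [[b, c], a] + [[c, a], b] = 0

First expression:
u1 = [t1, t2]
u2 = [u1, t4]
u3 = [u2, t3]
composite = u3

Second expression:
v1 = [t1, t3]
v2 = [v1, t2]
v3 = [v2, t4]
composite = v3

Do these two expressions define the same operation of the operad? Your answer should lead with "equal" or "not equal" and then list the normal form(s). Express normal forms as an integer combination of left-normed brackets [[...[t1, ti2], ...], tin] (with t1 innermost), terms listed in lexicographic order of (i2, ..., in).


not equal; first: [[[t1, t2], t4], t3]; second: [[[t1, t3], t2], t4]

The first composite normalizes to [[[t1, t2], t4], t3]
The second composite normalizes to [[[t1, t3], t2], t4]
The normal forms differ: not equal.


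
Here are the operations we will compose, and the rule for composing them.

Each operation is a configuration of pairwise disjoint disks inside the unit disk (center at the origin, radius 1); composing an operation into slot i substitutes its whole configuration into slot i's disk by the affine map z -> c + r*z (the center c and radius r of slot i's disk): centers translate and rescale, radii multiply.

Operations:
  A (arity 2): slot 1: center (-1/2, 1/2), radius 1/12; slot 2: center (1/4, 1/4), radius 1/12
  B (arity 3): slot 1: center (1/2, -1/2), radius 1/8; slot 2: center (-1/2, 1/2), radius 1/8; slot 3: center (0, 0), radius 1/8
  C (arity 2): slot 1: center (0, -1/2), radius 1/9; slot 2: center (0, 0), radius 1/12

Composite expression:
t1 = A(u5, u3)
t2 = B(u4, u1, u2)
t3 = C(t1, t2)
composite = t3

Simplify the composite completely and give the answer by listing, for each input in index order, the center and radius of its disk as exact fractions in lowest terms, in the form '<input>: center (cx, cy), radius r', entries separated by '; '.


Affine substitution under C: radii multiply and u-centers shift.
u5: after 2 affine steps, its disk has center (-1/18, -4/9), radius 1/108
u3: after 2 affine steps, its disk has center (1/36, -17/36), radius 1/108
u4: after 2 affine steps, its disk has center (1/24, -1/24), radius 1/96
u1: after 2 affine steps, its disk has center (-1/24, 1/24), radius 1/96
u2: after 2 affine steps, its disk has center (0, 0), radius 1/96

u1: center (-1/24, 1/24), radius 1/96; u2: center (0, 0), radius 1/96; u3: center (1/36, -17/36), radius 1/108; u4: center (1/24, -1/24), radius 1/96; u5: center (-1/18, -4/9), radius 1/108


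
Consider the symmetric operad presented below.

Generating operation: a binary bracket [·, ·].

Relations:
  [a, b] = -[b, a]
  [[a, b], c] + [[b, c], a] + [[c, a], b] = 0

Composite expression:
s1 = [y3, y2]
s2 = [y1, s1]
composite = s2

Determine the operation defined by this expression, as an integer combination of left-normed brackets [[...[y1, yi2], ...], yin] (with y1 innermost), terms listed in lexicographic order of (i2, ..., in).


-[[y1, y2], y3] + [[y1, y3], y2]


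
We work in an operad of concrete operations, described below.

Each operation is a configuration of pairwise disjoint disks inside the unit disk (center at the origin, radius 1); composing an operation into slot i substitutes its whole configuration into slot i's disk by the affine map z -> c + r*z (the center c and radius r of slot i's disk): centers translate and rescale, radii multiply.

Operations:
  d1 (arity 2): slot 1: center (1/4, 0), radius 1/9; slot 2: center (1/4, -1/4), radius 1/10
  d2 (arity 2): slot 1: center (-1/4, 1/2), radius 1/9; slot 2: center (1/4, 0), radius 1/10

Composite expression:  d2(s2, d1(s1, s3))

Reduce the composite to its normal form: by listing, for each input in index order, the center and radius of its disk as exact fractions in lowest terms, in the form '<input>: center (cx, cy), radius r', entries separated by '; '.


s1: center (11/40, 0), radius 1/90; s2: center (-1/4, 1/2), radius 1/9; s3: center (11/40, -1/40), radius 1/100


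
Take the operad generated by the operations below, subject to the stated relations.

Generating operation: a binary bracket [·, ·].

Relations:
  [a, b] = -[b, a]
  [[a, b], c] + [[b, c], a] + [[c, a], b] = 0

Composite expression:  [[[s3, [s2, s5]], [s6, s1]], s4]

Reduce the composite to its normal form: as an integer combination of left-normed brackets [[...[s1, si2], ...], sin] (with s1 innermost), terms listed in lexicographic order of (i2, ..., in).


Expand each bracket as ab - ba; the s1-initial words give the coefficients.
Composite bracket: [[[s3, [s2, s5]], [s6, s1]], s4]
Applying ab - ba throughout gives 32 signed words (2^5 = 32).
Words beginning with s1 determine it all:
  word s1s6s2s5s3s4 has sign -1, contributing -[[[[[s1, s6], s2], s5], s3], s4]
  word s1s6s3s2s5s4 has sign +1, contributing +[[[[[s1, s6], s3], s2], s5], s4]
  word s1s6s3s5s2s4 has sign -1, contributing -[[[[[s1, s6], s3], s5], s2], s4]
  word s1s6s5s2s3s4 has sign +1, contributing +[[[[[s1, s6], s5], s2], s3], s4]

-[[[[[s1, s6], s2], s5], s3], s4] + [[[[[s1, s6], s3], s2], s5], s4] - [[[[[s1, s6], s3], s5], s2], s4] + [[[[[s1, s6], s5], s2], s3], s4]


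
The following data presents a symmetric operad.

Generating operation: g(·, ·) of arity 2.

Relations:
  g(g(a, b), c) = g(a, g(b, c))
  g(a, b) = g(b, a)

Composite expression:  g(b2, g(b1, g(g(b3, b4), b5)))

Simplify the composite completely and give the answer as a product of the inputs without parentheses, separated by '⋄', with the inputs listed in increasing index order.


b1 ⋄ b2 ⋄ b3 ⋄ b4 ⋄ b5


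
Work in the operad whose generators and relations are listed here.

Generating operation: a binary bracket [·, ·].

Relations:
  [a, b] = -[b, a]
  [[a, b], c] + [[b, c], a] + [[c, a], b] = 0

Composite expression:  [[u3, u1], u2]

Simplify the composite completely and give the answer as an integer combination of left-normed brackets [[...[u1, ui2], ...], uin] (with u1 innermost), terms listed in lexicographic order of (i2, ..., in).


-[[u1, u3], u2]

Skip Jacobi rewriting: expand, keep u1-initial words, read off terms.
Composite bracket: [[u3, u1], u2]
Expanding via [a, b] = ab - ba: 4 signed words (2^2 = 4).
Words beginning with u1 determine it all:
  the word u1u3u2 carries sign -1 and contributes -[[u1, u3], u2]


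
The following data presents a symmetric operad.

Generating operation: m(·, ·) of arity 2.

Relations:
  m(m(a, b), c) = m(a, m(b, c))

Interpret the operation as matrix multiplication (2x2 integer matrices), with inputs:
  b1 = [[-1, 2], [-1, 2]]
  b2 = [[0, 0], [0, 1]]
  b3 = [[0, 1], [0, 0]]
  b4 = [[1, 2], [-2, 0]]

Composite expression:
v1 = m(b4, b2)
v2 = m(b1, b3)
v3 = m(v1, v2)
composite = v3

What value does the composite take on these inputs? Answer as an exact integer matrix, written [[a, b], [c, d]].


[[0, -2], [0, 0]]

m(b4, b2) = [[0, 2], [0, 0]]
m(b1, b3) = [[0, -1], [0, -1]]
m(m(b4, b2), m(b1, b3)) = [[0, -2], [0, 0]]


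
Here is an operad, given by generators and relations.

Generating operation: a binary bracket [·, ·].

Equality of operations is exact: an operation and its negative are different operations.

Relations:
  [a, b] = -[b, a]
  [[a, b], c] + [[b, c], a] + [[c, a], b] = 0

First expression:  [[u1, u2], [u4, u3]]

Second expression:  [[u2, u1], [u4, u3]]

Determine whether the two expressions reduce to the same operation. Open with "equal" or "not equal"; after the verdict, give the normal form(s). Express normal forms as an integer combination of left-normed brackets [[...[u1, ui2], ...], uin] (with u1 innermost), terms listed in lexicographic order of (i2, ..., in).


not equal; first: -[[[u1, u2], u3], u4] + [[[u1, u2], u4], u3]; second: [[[u1, u2], u3], u4] - [[[u1, u2], u4], u3]

The first expression, normalized: -[[[u1, u2], u3], u4] + [[[u1, u2], u4], u3]
The second expression, normalized: [[[u1, u2], u3], u4] - [[[u1, u2], u4], u3]
The forms do not match — not equal.


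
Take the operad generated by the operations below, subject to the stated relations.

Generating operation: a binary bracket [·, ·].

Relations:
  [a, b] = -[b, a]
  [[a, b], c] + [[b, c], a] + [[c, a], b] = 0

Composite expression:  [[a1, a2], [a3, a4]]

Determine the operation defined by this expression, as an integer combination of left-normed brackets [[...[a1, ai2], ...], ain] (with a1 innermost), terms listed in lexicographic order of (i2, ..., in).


[[[a1, a2], a3], a4] - [[[a1, a2], a4], a3]


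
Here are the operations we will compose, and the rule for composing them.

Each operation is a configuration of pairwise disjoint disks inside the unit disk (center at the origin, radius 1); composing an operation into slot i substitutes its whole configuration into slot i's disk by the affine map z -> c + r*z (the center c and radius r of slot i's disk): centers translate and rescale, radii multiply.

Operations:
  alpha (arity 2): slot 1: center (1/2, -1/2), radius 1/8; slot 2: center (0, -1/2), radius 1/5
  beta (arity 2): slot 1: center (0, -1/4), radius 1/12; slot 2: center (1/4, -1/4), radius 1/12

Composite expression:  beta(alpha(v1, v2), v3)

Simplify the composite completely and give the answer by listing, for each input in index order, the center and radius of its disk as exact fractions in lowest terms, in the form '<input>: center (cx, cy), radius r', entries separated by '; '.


v1: center (1/24, -7/24), radius 1/96; v2: center (0, -7/24), radius 1/60; v3: center (1/4, -1/4), radius 1/12


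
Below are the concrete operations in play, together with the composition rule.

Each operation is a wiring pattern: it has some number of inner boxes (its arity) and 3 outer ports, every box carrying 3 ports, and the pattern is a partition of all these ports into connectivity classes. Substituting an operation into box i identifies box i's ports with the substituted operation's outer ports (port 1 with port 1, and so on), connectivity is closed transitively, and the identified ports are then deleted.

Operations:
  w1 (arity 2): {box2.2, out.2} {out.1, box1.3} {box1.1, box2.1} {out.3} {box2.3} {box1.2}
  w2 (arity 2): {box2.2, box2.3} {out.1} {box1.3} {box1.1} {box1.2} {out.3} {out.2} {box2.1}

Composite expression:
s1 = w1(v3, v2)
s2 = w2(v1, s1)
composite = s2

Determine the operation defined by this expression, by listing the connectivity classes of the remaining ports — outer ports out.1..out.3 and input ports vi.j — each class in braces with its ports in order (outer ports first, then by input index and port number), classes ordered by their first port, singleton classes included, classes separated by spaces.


{out.1} {out.2} {out.3} {v1.1} {v1.2} {v1.3} {v2.1, v3.1} {v2.2} {v2.3} {v3.2} {v3.3}

Treat the ports identified at w2 as solder joints: merge, then drop.
the subtree at w1 composes to {out.1, v3.3} {out.2, v2.2} {out.3} {v2.1, v3.1} {v2.3} {v3.2} on (v3, v2); out.j = own outer ports
the subtree at w2 composes to {out.1} {out.2} {out.3} {v1.1} {v1.2} {v1.3} {v2.1, v3.1} {v2.2} {v2.3} {v3.2} {v3.3} on (v1, v3, v2); out.j = own outer ports


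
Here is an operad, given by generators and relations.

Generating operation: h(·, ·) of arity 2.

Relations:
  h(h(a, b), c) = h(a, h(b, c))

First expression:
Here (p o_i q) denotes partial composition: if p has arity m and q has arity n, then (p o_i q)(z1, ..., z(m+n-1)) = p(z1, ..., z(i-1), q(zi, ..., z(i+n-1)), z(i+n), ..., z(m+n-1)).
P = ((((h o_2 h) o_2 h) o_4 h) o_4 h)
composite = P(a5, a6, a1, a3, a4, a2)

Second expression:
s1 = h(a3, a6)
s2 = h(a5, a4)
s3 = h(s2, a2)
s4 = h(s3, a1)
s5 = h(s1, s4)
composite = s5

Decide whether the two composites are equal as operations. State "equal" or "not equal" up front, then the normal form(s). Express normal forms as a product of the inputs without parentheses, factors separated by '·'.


The first expression reduces to a5 · a6 · a1 · a3 · a4 · a2
The second expression reduces to a3 · a6 · a5 · a4 · a2 · a1
The normal forms differ: not equal.

not equal: they reduce to a5 · a6 · a1 · a3 · a4 · a2 and a3 · a6 · a5 · a4 · a2 · a1
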